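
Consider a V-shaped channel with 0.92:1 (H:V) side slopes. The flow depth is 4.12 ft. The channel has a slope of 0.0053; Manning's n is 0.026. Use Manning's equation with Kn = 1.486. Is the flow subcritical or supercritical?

subcritical

For a triangular section with side slope z = 0.92: A = zy² = 0.92×4.12² = 15.62 ft²; P = 2y√(1+z²) = 2×4.12×1.359 = 11.2 ft.
Hydraulic radius R = A/P = 15.62/11.2 = 1.395 ft.
V = (1.486/n) R^(2/3) √S = (1.486/0.026) × 1.395^(2/3) × √0.0053 = 5.194 ft/s. Hydraulic depth D_h = A/T = 15.62/7.581 = 2.06 ft.
Froude number Fr = V/√(g·D_h) = 5.194/√(32.2×2.06) = 0.638, which is less than 1, so the flow is subcritical.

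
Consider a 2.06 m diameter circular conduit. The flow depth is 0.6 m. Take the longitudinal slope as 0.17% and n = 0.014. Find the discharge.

For a circular section of diameter D = 2.06 m at depth y = 0.6 m, the central angle is θ = 2 arccos(1 − 2y/D) = 2.28 rad. Then A = (D²/8)(θ − sin θ) = 0.8071 m² and P = Dθ/2 = 2.349 m.
Hydraulic radius R = A/P = 0.8071/2.349 = 0.3436 m.
Manning's equation: Q = (1/n) A R^(2/3) S^(1/2) = (1/0.014) × 0.8071 × 0.3436^(2/3) × 0.0017^(1/2) = 1.17 m³/s.

Q = 1.17 m³/s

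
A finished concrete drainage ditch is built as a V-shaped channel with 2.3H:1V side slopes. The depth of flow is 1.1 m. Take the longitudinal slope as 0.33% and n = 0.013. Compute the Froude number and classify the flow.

supercritical

For a triangular section with side slope z = 2.3: A = zy² = 2.3×1.1² = 2.783 m²; P = 2y√(1+z²) = 2×1.1×2.508 = 5.518 m.
Hydraulic radius R = A/P = 2.783/5.518 = 0.5044 m.
V = (1/n) R^(2/3) √S = (1/0.013) × 0.5044^(2/3) × √0.0033 = 2.8 m/s. Hydraulic depth D_h = A/T = 2.783/5.06 = 0.55 m.
Froude number Fr = V/√(g·D_h) = 2.8/√(9.81×0.55) = 1.21, which is greater than 1, so the flow is supercritical.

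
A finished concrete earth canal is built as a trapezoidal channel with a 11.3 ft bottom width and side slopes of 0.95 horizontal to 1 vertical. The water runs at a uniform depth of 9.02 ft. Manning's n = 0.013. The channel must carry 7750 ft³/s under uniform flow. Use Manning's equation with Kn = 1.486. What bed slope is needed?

With bottom width b = 11.3 ft and side slope z = 0.95: A = (b + zy)y = (11.3 + 0.95×9.02)×9.02 = 179.2 ft²; P = b + 2y√(1+z²) = 11.3 + 2×9.02×1.379 = 36.18 ft.
Hydraulic radius R = A/P = 179.2/36.18 = 4.953 ft.
From Manning's equation, S = [nQ / (1.486 A R^(2/3))]² = [0.013 × 7750 / (1.486 × 179.2 × 4.953^(2/3))]² = 0.017.

S = 0.017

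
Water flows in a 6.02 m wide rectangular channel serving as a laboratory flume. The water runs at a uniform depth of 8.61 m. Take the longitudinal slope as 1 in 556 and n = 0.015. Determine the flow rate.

Flow area A = b·y = 6.02 × 8.61 = 51.83 m². Wetted perimeter P = b + 2y = 6.02 + 2×8.61 = 23.24 m.
Hydraulic radius R = A/P = 51.83/23.24 = 2.23 m.
Manning's equation: Q = (1/n) A R^(2/3) S^(1/2) = (1/0.015) × 51.83 × 2.23^(2/3) × 0.001799^(1/2) = 250 m³/s.

Q = 250 m³/s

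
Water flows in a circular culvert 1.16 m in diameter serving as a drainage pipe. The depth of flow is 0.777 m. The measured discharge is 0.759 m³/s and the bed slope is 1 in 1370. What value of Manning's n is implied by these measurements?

n = 0.013

For a circular section of diameter D = 1.16 m at depth y = 0.777 m, the central angle is θ = 2 arccos(1 − 2y/D) = 3.835 rad. Then A = (D²/8)(θ − sin θ) = 0.7525 m² and P = Dθ/2 = 2.224 m.
Hydraulic radius R = A/P = 0.7525/2.224 = 0.3383 m.
Rearranging Manning's equation: n = (1/Q) A R^(2/3) S^(1/2) = (1/0.759) × 0.7525 × 0.3383^(2/3) × √0.0007299 = 0.013.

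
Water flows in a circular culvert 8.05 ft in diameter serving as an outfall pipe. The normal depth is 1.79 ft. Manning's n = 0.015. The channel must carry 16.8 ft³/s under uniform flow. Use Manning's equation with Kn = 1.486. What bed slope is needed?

S = 0.000372

For a circular section of diameter D = 8.05 ft at depth y = 1.79 ft, the central angle is θ = 2 arccos(1 − 2y/D) = 1.964 rad. Then A = (D²/8)(θ − sin θ) = 8.429 ft² and P = Dθ/2 = 7.906 ft.
Hydraulic radius R = A/P = 8.429/7.906 = 1.066 ft.
From Manning's equation, S = [nQ / (1.486 A R^(2/3))]² = [0.015 × 16.8 / (1.486 × 8.429 × 1.066^(2/3))]² = 0.000372.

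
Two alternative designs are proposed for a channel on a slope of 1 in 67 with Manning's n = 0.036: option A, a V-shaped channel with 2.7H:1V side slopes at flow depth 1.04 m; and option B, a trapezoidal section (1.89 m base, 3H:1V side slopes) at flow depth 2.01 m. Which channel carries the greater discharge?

Channel A: For a triangular section with side slope z = 2.7: A = zy² = 2.7×1.04² = 2.92 m²; P = 2y√(1+z²) = 2×1.04×2.879 = 5.989 m. Hydraulic radius R = A/P = 2.92/5.989 = 0.4876 m. Q_A = (1/0.036)·2.92·0.4876^(2/3)·√0.01493 = 6.14 m³/s.
Channel B: With bottom width b = 1.89 m and side slope z = 3: A = (b + zy)y = (1.89 + 3×2.01)×2.01 = 15.92 m²; P = b + 2y√(1+z²) = 1.89 + 2×2.01×3.162 = 14.6 m. Hydraulic radius R = A/P = 15.92/14.6 = 1.09 m. Q_B = (1/0.036)·15.92·1.09^(2/3)·√0.01493 = 57.22 m³/s.
Q_A = 6.14 m³/s vs Q_B = 57.22 m³/s, so channel B carries more.

channel B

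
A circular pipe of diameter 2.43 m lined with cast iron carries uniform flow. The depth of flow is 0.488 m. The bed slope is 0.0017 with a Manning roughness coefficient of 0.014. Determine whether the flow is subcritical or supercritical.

subcritical

For a circular section of diameter D = 2.43 m at depth y = 0.488 m, the central angle is θ = 2 arccos(1 − 2y/D) = 1.859 rad. Then A = (D²/8)(θ − sin θ) = 0.6642 m² and P = Dθ/2 = 2.258 m.
Hydraulic radius R = A/P = 0.6642/2.258 = 0.2941 m.
V = (1/n) R^(2/3) √S = (1/0.014) × 0.2941^(2/3) × √0.0017 = 1.302 m/s. Hydraulic depth D_h = A/T = 0.6642/1.947 = 0.3411 m.
Froude number Fr = V/√(g·D_h) = 1.302/√(9.81×0.3411) = 0.712, which is less than 1, so the flow is subcritical.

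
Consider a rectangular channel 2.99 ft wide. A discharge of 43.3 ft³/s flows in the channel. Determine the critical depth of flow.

For a rectangular channel, critical depth y_c = (q²/g)^(1/3) where q = Q/b = 43.3/2.99 = 14.48 ft²/s.
So y_c = (14.48²/32.2)^(1/3) = 1.87 ft.

y_c = 1.87 ft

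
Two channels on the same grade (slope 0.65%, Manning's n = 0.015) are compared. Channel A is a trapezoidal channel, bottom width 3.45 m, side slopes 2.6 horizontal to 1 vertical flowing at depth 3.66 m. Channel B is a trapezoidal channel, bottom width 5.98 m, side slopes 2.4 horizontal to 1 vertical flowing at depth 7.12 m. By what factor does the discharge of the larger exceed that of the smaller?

Channel A: With bottom width b = 3.45 m and side slope z = 2.6: A = (b + zy)y = (3.45 + 2.6×3.66)×3.66 = 47.46 m²; P = b + 2y√(1+z²) = 3.45 + 2×3.66×2.786 = 23.84 m. Hydraulic radius R = A/P = 47.46/23.84 = 1.99 m. Q_A = (1/0.015)·47.46·1.99^(2/3)·√0.0065 = 403.6 m³/s.
Channel B: With bottom width b = 5.98 m and side slope z = 2.4: A = (b + zy)y = (5.98 + 2.4×7.12)×7.12 = 164.2 m²; P = b + 2y√(1+z²) = 5.98 + 2×7.12×2.6 = 43 m. Hydraulic radius R = A/P = 164.2/43 = 3.819 m. Q_B = (1/0.015)·164.2·3.819^(2/3)·√0.0065 = 2157 m³/s.
The larger discharge is 2157 m³/s and the smaller is 403.6 m³/s; the ratio is 5.34.

5.34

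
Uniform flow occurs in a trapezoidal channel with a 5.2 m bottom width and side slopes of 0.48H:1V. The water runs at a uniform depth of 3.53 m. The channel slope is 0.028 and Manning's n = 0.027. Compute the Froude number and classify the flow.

supercritical

With bottom width b = 5.2 m and side slope z = 0.48: A = (b + zy)y = (5.2 + 0.48×3.53)×3.53 = 24.34 m²; P = b + 2y√(1+z²) = 5.2 + 2×3.53×1.109 = 13.03 m.
Hydraulic radius R = A/P = 24.34/13.03 = 1.868 m.
V = (1/n) R^(2/3) √S = (1/0.027) × 1.868^(2/3) × √0.028 = 9.399 m/s. Hydraulic depth D_h = A/T = 24.34/8.589 = 2.834 m.
Froude number Fr = V/√(g·D_h) = 9.399/√(9.81×2.834) = 1.78, which is greater than 1, so the flow is supercritical.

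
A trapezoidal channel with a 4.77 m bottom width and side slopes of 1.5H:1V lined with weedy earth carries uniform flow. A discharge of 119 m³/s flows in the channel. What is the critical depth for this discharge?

At critical depth, Q² T / (g A³) = 1, i.e. A³/T = Q²/g = 119²/9.81 = 1444.
Trying y = 3.6 m: A³/T = 3152 — over.
Trying y = 2.59 m: A³/T = 898.3 — short.
Trying y = 2.94 m: A³/T = 1447 — matches.

y_c = 2.94 m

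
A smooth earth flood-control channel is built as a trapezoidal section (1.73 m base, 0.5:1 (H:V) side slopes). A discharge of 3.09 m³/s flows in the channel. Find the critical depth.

At critical depth, Q² T / (g A³) = 1, i.e. A³/T = Q²/g = 3.09²/9.81 = 0.9733.
Try y = 0.48 m: A³/T = 0.3826 — short.
Try y = 0.769 m: A³/T = 1.72 — over.
Try y = 0.644 m: A³/T = 0.9721 — ≈ 0.9733.

y_c = 0.644 m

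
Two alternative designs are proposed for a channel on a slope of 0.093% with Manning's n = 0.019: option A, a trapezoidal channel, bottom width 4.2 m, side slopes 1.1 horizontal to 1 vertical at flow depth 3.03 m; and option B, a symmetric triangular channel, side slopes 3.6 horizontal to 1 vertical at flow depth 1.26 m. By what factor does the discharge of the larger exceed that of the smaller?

8.02

Channel A: With bottom width b = 4.2 m and side slope z = 1.1: A = (b + zy)y = (4.2 + 1.1×3.03)×3.03 = 22.82 m²; P = b + 2y√(1+z²) = 4.2 + 2×3.03×1.487 = 13.21 m. Hydraulic radius R = A/P = 22.82/13.21 = 1.728 m. Q_A = (1/0.019)·22.82·1.728^(2/3)·√0.00093 = 52.75 m³/s.
Channel B: For a triangular section with side slope z = 3.6: A = zy² = 3.6×1.26² = 5.715 m²; P = 2y√(1+z²) = 2×1.26×3.736 = 9.415 m. Hydraulic radius R = A/P = 5.715/9.415 = 0.607 m. Q_B = (1/0.019)·5.715·0.607^(2/3)·√0.00093 = 6.577 m³/s.
The larger discharge is 52.75 m³/s and the smaller is 6.577 m³/s; the ratio is 8.02.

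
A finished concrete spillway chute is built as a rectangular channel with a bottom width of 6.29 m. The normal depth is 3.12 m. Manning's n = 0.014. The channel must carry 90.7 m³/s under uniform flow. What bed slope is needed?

Flow area A = b·y = 6.29 × 3.12 = 19.62 m². Wetted perimeter P = b + 2y = 6.29 + 2×3.12 = 12.53 m.
Hydraulic radius R = A/P = 19.62/12.53 = 1.566 m.
From Manning's equation, S = [nQ / (1 A R^(2/3))]² = [0.014 × 90.7 / (1 × 19.62 × 1.566^(2/3))]² = 0.0023.

S = 0.0023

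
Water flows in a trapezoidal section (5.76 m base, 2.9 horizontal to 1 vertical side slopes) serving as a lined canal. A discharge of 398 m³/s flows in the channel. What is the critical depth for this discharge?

At critical depth, Q² T / (g A³) = 1, i.e. A³/T = Q²/g = 398²/9.81 = 16150.
Try y = 3.09 m: A³/T = 3974 — too small.
Try y = 4.84 m: A³/T = 26000 — too large.
Try y = 4.33 m: A³/T = 16160 — close enough.

y_c = 4.33 m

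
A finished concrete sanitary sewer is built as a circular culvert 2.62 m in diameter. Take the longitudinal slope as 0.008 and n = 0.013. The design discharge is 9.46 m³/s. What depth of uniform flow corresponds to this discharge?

y_n = 1.05 m

Manning's equation rearranged: A R^(2/3) = nQ / (1·√S) = 0.013 × 9.46 / (√0.008) = 1.375.
Trying y = 1.34 m: A R^(2/3) = 2.112 — too large.
Trying y = 0.797 m: A R^(2/3) = 0.818 — too small.
Trying y = 1.05 m: A R^(2/3) = 1.375 — ≈ 1.375.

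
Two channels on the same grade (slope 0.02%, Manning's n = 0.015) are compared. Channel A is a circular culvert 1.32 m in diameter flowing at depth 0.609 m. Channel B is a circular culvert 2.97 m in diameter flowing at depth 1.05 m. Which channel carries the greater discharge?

channel B

Channel A: For a circular section of diameter D = 1.32 m at depth y = 0.609 m, the central angle is θ = 2 arccos(1 − 2y/D) = 2.987 rad. Then A = (D²/8)(θ − sin θ) = 0.617 m² and P = Dθ/2 = 1.971 m. Hydraulic radius R = A/P = 0.617/1.971 = 0.313 m. Q_A = (1/0.015)·0.617·0.313^(2/3)·√0.0002 = 0.2681 m³/s.
Channel B: For a circular section of diameter D = 2.97 m at depth y = 1.05 m, the central angle is θ = 2 arccos(1 − 2y/D) = 2.547 rad. Then A = (D²/8)(θ − sin θ) = 2.191 m² and P = Dθ/2 = 3.782 m. Hydraulic radius R = A/P = 2.191/3.782 = 0.5792 m. Q_B = (1/0.015)·2.191·0.5792^(2/3)·√0.0002 = 1.435 m³/s.
Q_A = 0.2681 m³/s vs Q_B = 1.435 m³/s, so channel B carries more.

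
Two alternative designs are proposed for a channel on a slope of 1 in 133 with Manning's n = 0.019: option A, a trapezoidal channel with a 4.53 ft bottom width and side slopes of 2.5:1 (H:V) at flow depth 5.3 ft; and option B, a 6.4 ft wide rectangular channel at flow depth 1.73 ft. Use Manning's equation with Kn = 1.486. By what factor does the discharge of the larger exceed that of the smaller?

15.8

Channel A: With bottom width b = 4.53 ft and side slope z = 2.5: A = (b + zy)y = (4.53 + 2.5×5.3)×5.3 = 94.23 ft²; P = b + 2y√(1+z²) = 4.53 + 2×5.3×2.693 = 33.07 ft. Hydraulic radius R = A/P = 94.23/33.07 = 2.849 ft. Q_A = (1.486/0.019)·94.23·2.849^(2/3)·√0.007519 = 1284 ft³/s.
Channel B: Flow area A = b·y = 6.4 × 1.73 = 11.07 ft². Wetted perimeter P = b + 2y = 6.4 + 2×1.73 = 9.86 ft. Hydraulic radius R = A/P = 11.07/9.86 = 1.123 ft. Q_B = (1.486/0.019)·11.07·1.123^(2/3)·√0.007519 = 81.12 ft³/s.
The larger discharge is 1284 ft³/s and the smaller is 81.12 ft³/s; the ratio is 15.8.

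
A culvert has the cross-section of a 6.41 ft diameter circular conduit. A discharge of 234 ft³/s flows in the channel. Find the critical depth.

At critical depth, Q² T / (g A³) = 1, i.e. A³/T = Q²/g = 234²/32.2 = 1700.
At y = 3.67 ft: A³/T = 1100 — low.
At y = 4.62 ft: A³/T = 2685 — high.
At y = 4.11 ft: A³/T = 1698 — close enough.

y_c = 4.11 ft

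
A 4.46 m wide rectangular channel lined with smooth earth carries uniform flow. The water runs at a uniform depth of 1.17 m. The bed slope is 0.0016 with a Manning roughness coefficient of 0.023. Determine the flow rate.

Q = 7.61 m³/s

Flow area A = b·y = 4.46 × 1.17 = 5.218 m². Wetted perimeter P = b + 2y = 4.46 + 2×1.17 = 6.8 m.
Hydraulic radius R = A/P = 5.218/6.8 = 0.7674 m.
Manning's equation: Q = (1/n) A R^(2/3) S^(1/2) = (1/0.023) × 5.218 × 0.7674^(2/3) × 0.0016^(1/2) = 7.61 m³/s.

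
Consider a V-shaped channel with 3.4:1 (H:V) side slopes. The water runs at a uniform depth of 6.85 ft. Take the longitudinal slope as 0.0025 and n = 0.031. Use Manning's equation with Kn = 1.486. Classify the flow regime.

subcritical

For a triangular section with side slope z = 3.4: A = zy² = 3.4×6.85² = 159.5 ft²; P = 2y√(1+z²) = 2×6.85×3.544 = 48.55 ft.
Hydraulic radius R = A/P = 159.5/48.55 = 3.286 ft.
V = (1.486/n) R^(2/3) √S = (1.486/0.031) × 3.286^(2/3) × √0.0025 = 5.297 ft/s. Hydraulic depth D_h = A/T = 159.5/46.58 = 3.425 ft.
Froude number Fr = V/√(g·D_h) = 5.297/√(32.2×3.425) = 0.504, which is less than 1, so the flow is subcritical.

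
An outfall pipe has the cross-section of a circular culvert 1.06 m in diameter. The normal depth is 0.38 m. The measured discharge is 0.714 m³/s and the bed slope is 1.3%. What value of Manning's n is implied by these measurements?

n = 0.016

For a circular section of diameter D = 1.06 m at depth y = 0.38 m, the central angle is θ = 2 arccos(1 − 2y/D) = 2.568 rad. Then A = (D²/8)(θ − sin θ) = 0.2844 m² and P = Dθ/2 = 1.361 m.
Hydraulic radius R = A/P = 0.2844/1.361 = 0.209 m.
Rearranging Manning's equation: n = (1/Q) A R^(2/3) S^(1/2) = (1/0.714) × 0.2844 × 0.209^(2/3) × √0.013 = 0.016.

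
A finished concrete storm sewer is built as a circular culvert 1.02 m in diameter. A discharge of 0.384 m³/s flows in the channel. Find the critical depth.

At critical depth, Q² T / (g A³) = 1, i.e. A³/T = Q²/g = 0.384²/9.81 = 0.01503.
Trying y = 0.252 m: A³/T = 0.004407 — low.
Trying y = 0.422 m: A³/T = 0.03239 — high.
Trying y = 0.346 m: A³/T = 0.01508 — close enough.

y_c = 0.346 m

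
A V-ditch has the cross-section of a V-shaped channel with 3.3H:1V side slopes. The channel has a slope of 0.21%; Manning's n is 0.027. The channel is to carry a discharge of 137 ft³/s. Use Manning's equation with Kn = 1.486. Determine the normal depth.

Manning's equation rearranged: A R^(2/3) = nQ / (1.486·√S) = 0.027 × 137 / (1.486 × √0.0021) = 54.32.
At y = 3.86 ft: A R^(2/3) = 74.02 — over.
At y = 3.09 ft: A R^(2/3) = 40.89 — short.
At y = 3.44 ft: A R^(2/3) = 54.44 — matches.

y_n = 3.44 ft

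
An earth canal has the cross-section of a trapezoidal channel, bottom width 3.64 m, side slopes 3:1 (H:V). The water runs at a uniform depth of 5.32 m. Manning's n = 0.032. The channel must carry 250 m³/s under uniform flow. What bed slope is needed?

With bottom width b = 3.64 m and side slope z = 3: A = (b + zy)y = (3.64 + 3×5.32)×5.32 = 104.3 m²; P = b + 2y√(1+z²) = 3.64 + 2×5.32×3.162 = 37.29 m.
Hydraulic radius R = A/P = 104.3/37.29 = 2.796 m.
From Manning's equation, S = [nQ / (1 A R^(2/3))]² = [0.032 × 250 / (1 × 104.3 × 2.796^(2/3))]² = 0.00149.

S = 0.00149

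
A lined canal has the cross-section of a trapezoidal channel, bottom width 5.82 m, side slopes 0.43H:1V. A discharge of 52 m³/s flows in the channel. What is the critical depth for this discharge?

y_c = 1.91 m

At critical depth, Q² T / (g A³) = 1, i.e. A³/T = Q²/g = 52²/9.81 = 275.6.
Trying y = 2.07 m: A³/T = 352.6 — high.
Trying y = 1.49 m: A³/T = 125.6 — low.
Trying y = 1.91 m: A³/T = 273.5 — close enough.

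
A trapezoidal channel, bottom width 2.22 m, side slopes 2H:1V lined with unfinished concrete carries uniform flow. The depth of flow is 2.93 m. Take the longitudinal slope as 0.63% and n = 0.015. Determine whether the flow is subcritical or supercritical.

supercritical

With bottom width b = 2.22 m and side slope z = 2: A = (b + zy)y = (2.22 + 2×2.93)×2.93 = 23.67 m²; P = b + 2y√(1+z²) = 2.22 + 2×2.93×2.236 = 15.32 m.
Hydraulic radius R = A/P = 23.67/15.32 = 1.545 m.
V = (1/n) R^(2/3) √S = (1/0.015) × 1.545^(2/3) × √0.0063 = 7.072 m/s. Hydraulic depth D_h = A/T = 23.67/13.94 = 1.698 m.
Froude number Fr = V/√(g·D_h) = 7.072/√(9.81×1.698) = 1.73, which is greater than 1, so the flow is supercritical.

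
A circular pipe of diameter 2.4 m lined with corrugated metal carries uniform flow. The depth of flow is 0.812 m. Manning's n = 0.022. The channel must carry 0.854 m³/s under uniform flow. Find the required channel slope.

S = 0.00056

For a circular section of diameter D = 2.4 m at depth y = 0.812 m, the central angle is θ = 2 arccos(1 − 2y/D) = 2.483 rad. Then A = (D²/8)(θ − sin θ) = 1.347 m² and P = Dθ/2 = 2.98 m.
Hydraulic radius R = A/P = 1.347/2.98 = 0.4521 m.
From Manning's equation, S = [nQ / (1 A R^(2/3))]² = [0.022 × 0.854 / (1 × 1.347 × 0.4521^(2/3))]² = 0.00056.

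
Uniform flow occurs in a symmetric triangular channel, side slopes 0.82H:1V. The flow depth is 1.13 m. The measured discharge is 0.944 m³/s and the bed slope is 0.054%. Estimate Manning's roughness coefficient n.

n = 0.013

For a triangular section with side slope z = 0.82: A = zy² = 0.82×1.13² = 1.047 m²; P = 2y√(1+z²) = 2×1.13×1.293 = 2.923 m.
Hydraulic radius R = A/P = 1.047/2.923 = 0.3583 m.
Rearranging Manning's equation: n = (1/Q) A R^(2/3) S^(1/2) = (1/0.944) × 1.047 × 0.3583^(2/3) × √0.00054 = 0.013.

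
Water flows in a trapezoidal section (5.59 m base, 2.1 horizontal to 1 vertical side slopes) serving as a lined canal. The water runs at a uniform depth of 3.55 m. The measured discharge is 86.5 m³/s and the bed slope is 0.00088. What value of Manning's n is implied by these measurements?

n = 0.026

With bottom width b = 5.59 m and side slope z = 2.1: A = (b + zy)y = (5.59 + 2.1×3.55)×3.55 = 46.31 m²; P = b + 2y√(1+z²) = 5.59 + 2×3.55×2.326 = 22.1 m.
Hydraulic radius R = A/P = 46.31/22.1 = 2.095 m.
Rearranging Manning's equation: n = (1/Q) A R^(2/3) S^(1/2) = (1/86.5) × 46.31 × 2.095^(2/3) × √0.00088 = 0.026.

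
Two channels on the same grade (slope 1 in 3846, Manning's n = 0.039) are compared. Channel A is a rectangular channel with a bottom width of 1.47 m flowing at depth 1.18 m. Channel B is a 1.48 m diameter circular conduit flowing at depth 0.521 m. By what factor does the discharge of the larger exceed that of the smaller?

Channel A: Flow area A = b·y = 1.47 × 1.18 = 1.735 m². Wetted perimeter P = b + 2y = 1.47 + 2×1.18 = 3.83 m. Hydraulic radius R = A/P = 1.735/3.83 = 0.4529 m. Q_A = (1/0.039)·1.735·0.4529^(2/3)·√0.00026 = 0.423 m³/s.
Channel B: For a circular section of diameter D = 1.48 m at depth y = 0.521 m, the central angle is θ = 2 arccos(1 − 2y/D) = 2.541 rad. Then A = (D²/8)(θ − sin θ) = 0.5408 m² and P = Dθ/2 = 1.88 m. Hydraulic radius R = A/P = 0.5408/1.88 = 0.2877 m. Q_B = (1/0.039)·0.5408·0.2877^(2/3)·√0.00026 = 0.09745 m³/s.
The larger discharge is 0.423 m³/s and the smaller is 0.09745 m³/s; the ratio is 4.34.

4.34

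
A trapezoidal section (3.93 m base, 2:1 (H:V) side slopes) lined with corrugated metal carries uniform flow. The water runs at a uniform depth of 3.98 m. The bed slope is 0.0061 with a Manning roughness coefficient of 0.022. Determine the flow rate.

Q = 282 m³/s

With bottom width b = 3.93 m and side slope z = 2: A = (b + zy)y = (3.93 + 2×3.98)×3.98 = 47.32 m²; P = b + 2y√(1+z²) = 3.93 + 2×3.98×2.236 = 21.73 m.
Hydraulic radius R = A/P = 47.32/21.73 = 2.178 m.
Manning's equation: Q = (1/n) A R^(2/3) S^(1/2) = (1/0.022) × 47.32 × 2.178^(2/3) × 0.0061^(1/2) = 282 m³/s.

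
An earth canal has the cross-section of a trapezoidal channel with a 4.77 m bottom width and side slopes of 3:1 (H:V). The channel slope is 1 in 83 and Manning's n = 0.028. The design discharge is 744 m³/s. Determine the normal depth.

Manning's equation rearranged: A R^(2/3) = nQ / (1·√S) = 0.028 × 744 / (√0.01205) = 189.8.
Try y = 3.39 m: A R^(2/3) = 78.57 — short.
Try y = 4.97 m: A R^(2/3) = 189.7 — close enough.

y_n = 4.97 m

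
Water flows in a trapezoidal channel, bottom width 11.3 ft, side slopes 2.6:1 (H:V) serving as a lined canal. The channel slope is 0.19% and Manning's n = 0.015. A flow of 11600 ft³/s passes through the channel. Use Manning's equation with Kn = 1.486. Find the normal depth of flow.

Manning's equation rearranged: A R^(2/3) = nQ / (1.486·√S) = 0.015 × 11600 / (1.486 × √0.0019) = 2686.
At y = 18.3 ft: A R^(2/3) = 4838 — too large.
At y = 10.8 ft: A R^(2/3) = 1397 — too small.
At y = 14.3 ft: A R^(2/3) = 2685 — close enough.

y_n = 14.3 ft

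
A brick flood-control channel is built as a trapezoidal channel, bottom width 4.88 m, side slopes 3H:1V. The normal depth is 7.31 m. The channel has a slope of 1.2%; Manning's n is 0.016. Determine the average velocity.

With bottom width b = 4.88 m and side slope z = 3: A = (b + zy)y = (4.88 + 3×7.31)×7.31 = 196 m²; P = b + 2y√(1+z²) = 4.88 + 2×7.31×3.162 = 51.11 m.
Hydraulic radius R = A/P = 196/51.11 = 3.834 m.
From Manning's equation, V = (1/n) R^(2/3) S^(1/2) = (1/0.016) × 3.834^(2/3) × 0.012^(1/2) = 16.8 m/s.

V = 16.8 m/s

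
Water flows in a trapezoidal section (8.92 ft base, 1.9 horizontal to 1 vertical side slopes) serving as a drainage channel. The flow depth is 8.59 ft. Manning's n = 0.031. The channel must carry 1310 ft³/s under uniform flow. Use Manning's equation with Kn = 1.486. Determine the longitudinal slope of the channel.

S = 0.002

With bottom width b = 8.92 ft and side slope z = 1.9: A = (b + zy)y = (8.92 + 1.9×8.59)×8.59 = 216.8 ft²; P = b + 2y√(1+z²) = 8.92 + 2×8.59×2.147 = 45.81 ft.
Hydraulic radius R = A/P = 216.8/45.81 = 4.733 ft.
From Manning's equation, S = [nQ / (1.486 A R^(2/3))]² = [0.031 × 1310 / (1.486 × 216.8 × 4.733^(2/3))]² = 0.002.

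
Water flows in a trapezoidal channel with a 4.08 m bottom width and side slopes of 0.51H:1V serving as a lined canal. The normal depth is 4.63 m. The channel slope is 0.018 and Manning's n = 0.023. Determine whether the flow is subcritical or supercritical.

With bottom width b = 4.08 m and side slope z = 0.51: A = (b + zy)y = (4.08 + 0.51×4.63)×4.63 = 29.82 m²; P = b + 2y√(1+z²) = 4.08 + 2×4.63×1.123 = 14.47 m.
Hydraulic radius R = A/P = 29.82/14.47 = 2.06 m.
V = (1/n) R^(2/3) √S = (1/0.023) × 2.06^(2/3) × √0.018 = 9.445 m/s. Hydraulic depth D_h = A/T = 29.82/8.803 = 3.388 m.
Froude number Fr = V/√(g·D_h) = 9.445/√(9.81×3.388) = 1.64, which is greater than 1, so the flow is supercritical.

supercritical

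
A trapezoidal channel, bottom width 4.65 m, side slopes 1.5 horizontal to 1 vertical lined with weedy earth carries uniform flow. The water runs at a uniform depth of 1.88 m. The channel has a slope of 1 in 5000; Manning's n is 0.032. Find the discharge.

Q = 7.12 m³/s

With bottom width b = 4.65 m and side slope z = 1.5: A = (b + zy)y = (4.65 + 1.5×1.88)×1.88 = 14.04 m²; P = b + 2y√(1+z²) = 4.65 + 2×1.88×1.803 = 11.43 m.
Hydraulic radius R = A/P = 14.04/11.43 = 1.229 m.
Manning's equation: Q = (1/n) A R^(2/3) S^(1/2) = (1/0.032) × 14.04 × 1.229^(2/3) × 0.0002^(1/2) = 7.12 m³/s.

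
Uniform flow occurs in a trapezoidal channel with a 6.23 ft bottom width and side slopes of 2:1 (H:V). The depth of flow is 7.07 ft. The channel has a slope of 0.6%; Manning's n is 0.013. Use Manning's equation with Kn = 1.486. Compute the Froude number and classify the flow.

supercritical

With bottom width b = 6.23 ft and side slope z = 2: A = (b + zy)y = (6.23 + 2×7.07)×7.07 = 144 ft²; P = b + 2y√(1+z²) = 6.23 + 2×7.07×2.236 = 37.85 ft.
Hydraulic radius R = A/P = 144/37.85 = 3.805 ft.
V = (1.486/n) R^(2/3) √S = (1.486/0.013) × 3.805^(2/3) × √0.006 = 21.58 ft/s. Hydraulic depth D_h = A/T = 144/34.51 = 4.173 ft.
Froude number Fr = V/√(g·D_h) = 21.58/√(32.2×4.173) = 1.86, which is greater than 1, so the flow is supercritical.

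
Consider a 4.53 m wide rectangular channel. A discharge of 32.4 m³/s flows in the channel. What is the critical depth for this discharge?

y_c = 1.73 m

For a rectangular channel, critical depth y_c = (q²/g)^(1/3) where q = Q/b = 32.4/4.53 = 7.152 m²/s.
So y_c = (7.152²/9.81)^(1/3) = 1.73 m.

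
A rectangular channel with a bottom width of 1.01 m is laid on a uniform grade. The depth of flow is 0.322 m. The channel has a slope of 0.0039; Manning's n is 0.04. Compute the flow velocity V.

V = 0.528 m/s

Flow area A = b·y = 1.01 × 0.322 = 0.3252 m². Wetted perimeter P = b + 2y = 1.01 + 2×0.322 = 1.654 m.
Hydraulic radius R = A/P = 0.3252/1.654 = 0.1966 m.
From Manning's equation, V = (1/n) R^(2/3) S^(1/2) = (1/0.04) × 0.1966^(2/3) × 0.0039^(1/2) = 0.528 m/s.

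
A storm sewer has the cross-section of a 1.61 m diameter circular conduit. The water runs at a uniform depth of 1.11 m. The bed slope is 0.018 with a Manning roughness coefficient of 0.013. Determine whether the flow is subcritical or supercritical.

For a circular section of diameter D = 1.61 m at depth y = 1.11 m, the central angle is θ = 2 arccos(1 − 2y/D) = 3.919 rad. Then A = (D²/8)(θ − sin θ) = 1.497 m² and P = Dθ/2 = 3.155 m.
Hydraulic radius R = A/P = 1.497/3.155 = 0.4745 m.
V = (1/n) R^(2/3) √S = (1/0.013) × 0.4745^(2/3) × √0.018 = 6.279 m/s. Hydraulic depth D_h = A/T = 1.497/1.49 = 1.005 m.
Froude number Fr = V/√(g·D_h) = 6.279/√(9.81×1.005) = 2, which is greater than 1, so the flow is supercritical.

supercritical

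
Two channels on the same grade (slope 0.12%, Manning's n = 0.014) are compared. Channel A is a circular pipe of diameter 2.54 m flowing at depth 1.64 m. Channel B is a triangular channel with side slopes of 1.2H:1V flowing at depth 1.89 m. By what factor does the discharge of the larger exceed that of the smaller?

Channel A: For a circular section of diameter D = 2.54 m at depth y = 1.64 m, the central angle is θ = 2 arccos(1 − 2y/D) = 3.733 rad. Then A = (D²/8)(θ − sin θ) = 3.46 m² and P = Dθ/2 = 4.741 m. Hydraulic radius R = A/P = 3.46/4.741 = 0.7298 m. Q_A = (1/0.014)·3.46·0.7298^(2/3)·√0.0012 = 6.94 m³/s.
Channel B: For a triangular section with side slope z = 1.2: A = zy² = 1.2×1.89² = 4.287 m²; P = 2y√(1+z²) = 2×1.89×1.562 = 5.905 m. Hydraulic radius R = A/P = 4.287/5.905 = 0.726 m. Q_B = (1/0.014)·4.287·0.726^(2/3)·√0.0012 = 8.567 m³/s.
The larger discharge is 8.567 m³/s and the smaller is 6.94 m³/s; the ratio is 1.23.

1.23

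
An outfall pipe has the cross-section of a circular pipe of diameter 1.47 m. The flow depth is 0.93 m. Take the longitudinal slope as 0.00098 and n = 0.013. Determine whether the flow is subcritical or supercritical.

For a circular section of diameter D = 1.47 m at depth y = 0.93 m, the central angle is θ = 2 arccos(1 − 2y/D) = 3.679 rad. Then A = (D²/8)(θ − sin θ) = 1.132 m² and P = Dθ/2 = 2.704 m.
Hydraulic radius R = A/P = 1.132/2.704 = 0.4186 m.
V = (1/n) R^(2/3) √S = (1/0.013) × 0.4186^(2/3) × √0.00098 = 1.348 m/s. Hydraulic depth D_h = A/T = 1.132/1.417 = 0.7986 m.
Froude number Fr = V/√(g·D_h) = 1.348/√(9.81×0.7986) = 0.481, which is less than 1, so the flow is subcritical.

subcritical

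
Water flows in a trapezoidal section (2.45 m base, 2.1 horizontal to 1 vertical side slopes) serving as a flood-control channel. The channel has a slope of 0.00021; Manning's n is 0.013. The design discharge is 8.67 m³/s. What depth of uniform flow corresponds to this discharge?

y_n = 1.5 m

Manning's equation rearranged: A R^(2/3) = nQ / (1·√S) = 0.013 × 8.67 / (√0.00021) = 7.778.
Trying y = 1.19 m: A R^(2/3) = 4.807 — too small.
Trying y = 1.8 m: A R^(2/3) = 11.48 — too large.
Trying y = 1.5 m: A R^(2/3) = 7.778 — ≈ 7.778.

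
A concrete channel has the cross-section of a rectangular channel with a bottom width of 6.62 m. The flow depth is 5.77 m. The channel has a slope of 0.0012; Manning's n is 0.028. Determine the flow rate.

Q = 77.6 m³/s

Flow area A = b·y = 6.62 × 5.77 = 38.2 m². Wetted perimeter P = b + 2y = 6.62 + 2×5.77 = 18.16 m.
Hydraulic radius R = A/P = 38.2/18.16 = 2.103 m.
Manning's equation: Q = (1/n) A R^(2/3) S^(1/2) = (1/0.028) × 38.2 × 2.103^(2/3) × 0.0012^(1/2) = 77.6 m³/s.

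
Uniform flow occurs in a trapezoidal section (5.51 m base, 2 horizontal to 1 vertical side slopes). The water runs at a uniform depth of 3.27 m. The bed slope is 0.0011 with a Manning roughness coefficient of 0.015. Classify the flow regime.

With bottom width b = 5.51 m and side slope z = 2: A = (b + zy)y = (5.51 + 2×3.27)×3.27 = 39.4 m²; P = b + 2y√(1+z²) = 5.51 + 2×3.27×2.236 = 20.13 m.
Hydraulic radius R = A/P = 39.4/20.13 = 1.957 m.
V = (1/n) R^(2/3) √S = (1/0.015) × 1.957^(2/3) × √0.0011 = 3.459 m/s. Hydraulic depth D_h = A/T = 39.4/18.59 = 2.12 m.
Froude number Fr = V/√(g·D_h) = 3.459/√(9.81×2.12) = 0.759, which is less than 1, so the flow is subcritical.

subcritical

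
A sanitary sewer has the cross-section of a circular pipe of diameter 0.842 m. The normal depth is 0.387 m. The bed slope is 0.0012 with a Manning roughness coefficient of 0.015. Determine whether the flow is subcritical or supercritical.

subcritical

For a circular section of diameter D = 0.842 m at depth y = 0.387 m, the central angle is θ = 2 arccos(1 − 2y/D) = 2.98 rad. Then A = (D²/8)(θ − sin θ) = 0.2498 m² and P = Dθ/2 = 1.255 m.
Hydraulic radius R = A/P = 0.2498/1.255 = 0.1991 m.
V = (1/n) R^(2/3) √S = (1/0.015) × 0.1991^(2/3) × √0.0012 = 0.7875 m/s. Hydraulic depth D_h = A/T = 0.2498/0.8392 = 0.2977 m.
Froude number Fr = V/√(g·D_h) = 0.7875/√(9.81×0.2977) = 0.461, which is less than 1, so the flow is subcritical.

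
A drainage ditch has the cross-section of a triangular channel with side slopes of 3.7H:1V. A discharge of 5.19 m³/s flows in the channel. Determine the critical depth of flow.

At critical depth, Q² T / (g A³) = 1, i.e. A³/T = Q²/g = 5.19²/9.81 = 2.746.
Trying y = 0.944 m: A³/T = 5.131 — over.
Trying y = 0.672 m: A³/T = 0.938 — short.
Trying y = 0.833 m: A³/T = 2.745 — matches.

y_c = 0.833 m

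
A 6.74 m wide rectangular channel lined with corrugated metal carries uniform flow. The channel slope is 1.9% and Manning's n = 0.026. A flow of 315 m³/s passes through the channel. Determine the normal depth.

y_n = 5.41 m

Manning's equation rearranged: A R^(2/3) = nQ / (1·√S) = 0.026 × 315 / (√0.019) = 59.42.
At y = 6.49 m: A R^(2/3) = 74.4 — over.
At y = 5.41 m: A R^(2/3) = 59.35 — close enough.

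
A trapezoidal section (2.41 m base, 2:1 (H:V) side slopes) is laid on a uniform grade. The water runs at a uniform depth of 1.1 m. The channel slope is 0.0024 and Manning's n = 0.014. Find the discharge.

With bottom width b = 2.41 m and side slope z = 2: A = (b + zy)y = (2.41 + 2×1.1)×1.1 = 5.071 m²; P = b + 2y√(1+z²) = 2.41 + 2×1.1×2.236 = 7.329 m.
Hydraulic radius R = A/P = 5.071/7.329 = 0.6919 m.
Manning's equation: Q = (1/n) A R^(2/3) S^(1/2) = (1/0.014) × 5.071 × 0.6919^(2/3) × 0.0024^(1/2) = 13.9 m³/s.

Q = 13.9 m³/s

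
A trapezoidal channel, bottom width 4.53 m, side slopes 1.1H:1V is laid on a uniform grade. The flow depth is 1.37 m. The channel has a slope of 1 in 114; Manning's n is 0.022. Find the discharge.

With bottom width b = 4.53 m and side slope z = 1.1: A = (b + zy)y = (4.53 + 1.1×1.37)×1.37 = 8.271 m²; P = b + 2y√(1+z²) = 4.53 + 2×1.37×1.487 = 8.603 m.
Hydraulic radius R = A/P = 8.271/8.603 = 0.9613 m.
Manning's equation: Q = (1/n) A R^(2/3) S^(1/2) = (1/0.022) × 8.271 × 0.9613^(2/3) × 0.008772^(1/2) = 34.3 m³/s.

Q = 34.3 m³/s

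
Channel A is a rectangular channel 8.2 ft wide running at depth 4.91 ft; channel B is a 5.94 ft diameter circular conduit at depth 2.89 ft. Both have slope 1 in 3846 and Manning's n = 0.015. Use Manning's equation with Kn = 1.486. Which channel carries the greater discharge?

channel A

Channel A: Flow area A = b·y = 8.2 × 4.91 = 40.26 ft². Wetted perimeter P = b + 2y = 8.2 + 2×4.91 = 18.02 ft. Hydraulic radius R = A/P = 40.26/18.02 = 2.234 ft. Q_A = (1.486/0.015)·40.26·2.234^(2/3)·√0.00026 = 109.9 ft³/s.
Channel B: For a circular section of diameter D = 5.94 ft at depth y = 2.89 ft, the central angle is θ = 2 arccos(1 − 2y/D) = 3.088 rad. Then A = (D²/8)(θ − sin θ) = 13.38 ft² and P = Dθ/2 = 9.171 ft. Hydraulic radius R = A/P = 13.38/9.171 = 1.459 ft. Q_B = (1.486/0.015)·13.38·1.459^(2/3)·√0.00026 = 27.5 ft³/s.
Q_A = 109.9 ft³/s vs Q_B = 27.5 ft³/s, so channel A carries more.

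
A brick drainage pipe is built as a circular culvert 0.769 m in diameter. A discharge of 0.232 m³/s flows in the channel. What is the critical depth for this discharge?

y_c = 0.289 m

At critical depth, Q² T / (g A³) = 1, i.e. A³/T = Q²/g = 0.232²/9.81 = 0.005487.
At y = 0.249 m: A³/T = 0.003069 — low.
At y = 0.324 m: A³/T = 0.008459 — high.
At y = 0.289 m: A³/T = 0.005452 — ≈ 0.005487.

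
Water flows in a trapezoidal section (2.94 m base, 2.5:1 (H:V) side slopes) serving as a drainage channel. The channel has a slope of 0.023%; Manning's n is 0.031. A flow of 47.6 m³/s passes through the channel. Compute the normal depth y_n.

Manning's equation rearranged: A R^(2/3) = nQ / (1·√S) = 0.031 × 47.6 / (√0.00023) = 97.3.
At y = 3.41 m: A R^(2/3) = 58.6 — short.
At y = 4.23 m: A R^(2/3) = 97.37 — close enough.

y_n = 4.23 m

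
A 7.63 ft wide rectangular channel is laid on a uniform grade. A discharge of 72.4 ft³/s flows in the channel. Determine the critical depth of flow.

y_c = 1.41 ft

For a rectangular channel, critical depth y_c = (q²/g)^(1/3) where q = Q/b = 72.4/7.63 = 9.489 ft²/s.
So y_c = (9.489²/32.2)^(1/3) = 1.41 ft.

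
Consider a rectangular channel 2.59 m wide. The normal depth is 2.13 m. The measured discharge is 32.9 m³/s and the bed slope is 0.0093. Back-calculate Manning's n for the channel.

n = 0.014

Flow area A = b·y = 2.59 × 2.13 = 5.517 m². Wetted perimeter P = b + 2y = 2.59 + 2×2.13 = 6.85 m.
Hydraulic radius R = A/P = 5.517/6.85 = 0.8054 m.
Rearranging Manning's equation: n = (1/Q) A R^(2/3) S^(1/2) = (1/32.9) × 5.517 × 0.8054^(2/3) × √0.0093 = 0.014.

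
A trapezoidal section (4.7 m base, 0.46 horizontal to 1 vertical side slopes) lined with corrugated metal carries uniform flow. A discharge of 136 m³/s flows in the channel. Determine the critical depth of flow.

y_c = 3.86 m

At critical depth, Q² T / (g A³) = 1, i.e. A³/T = Q²/g = 136²/9.81 = 1885.
Try y = 4.78 m: A³/T = 3942 — over.
Try y = 2.63 m: A³/T = 527.4 — short.
Try y = 3.86 m: A³/T = 1893 — close enough.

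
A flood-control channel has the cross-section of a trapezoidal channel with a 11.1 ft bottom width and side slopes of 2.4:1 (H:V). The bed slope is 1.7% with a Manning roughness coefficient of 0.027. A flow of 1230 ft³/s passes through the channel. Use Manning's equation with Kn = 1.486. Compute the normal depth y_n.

y_n = 4.19 ft

Manning's equation rearranged: A R^(2/3) = nQ / (1.486·√S) = 0.027 × 1230 / (1.486 × √0.017) = 171.4.
Try y = 3.04 ft: A R^(2/3) = 91.08 — too small.
Try y = 4.92 ft: A R^(2/3) = 238.2 — too large.
Try y = 4.19 ft: A R^(2/3) = 171.7 — matches.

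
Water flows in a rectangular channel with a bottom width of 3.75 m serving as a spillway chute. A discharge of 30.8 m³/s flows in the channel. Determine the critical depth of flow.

For a rectangular channel, critical depth y_c = (q²/g)^(1/3) where q = Q/b = 30.8/3.75 = 8.213 m²/s.
So y_c = (8.213²/9.81)^(1/3) = 1.9 m.

y_c = 1.9 m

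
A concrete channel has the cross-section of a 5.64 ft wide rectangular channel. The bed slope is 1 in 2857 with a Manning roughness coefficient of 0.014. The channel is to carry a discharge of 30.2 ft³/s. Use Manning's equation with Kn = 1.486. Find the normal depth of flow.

y_n = 2.3 ft

Manning's equation rearranged: A R^(2/3) = nQ / (1.486·√S) = 0.014 × 30.2 / (1.486 × √0.00035) = 15.21.
Try y = 1.67 ft: A R^(2/3) = 9.723 — low.
Try y = 2.8 ft: A R^(2/3) = 19.81 — high.
Try y = 2.3 ft: A R^(2/3) = 15.19 — matches.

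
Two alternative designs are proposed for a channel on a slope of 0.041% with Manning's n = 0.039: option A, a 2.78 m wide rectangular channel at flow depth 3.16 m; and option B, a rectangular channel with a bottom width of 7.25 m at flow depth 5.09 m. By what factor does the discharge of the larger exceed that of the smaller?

Channel A: Flow area A = b·y = 2.78 × 3.16 = 8.785 m². Wetted perimeter P = b + 2y = 2.78 + 2×3.16 = 9.1 m. Hydraulic radius R = A/P = 8.785/9.1 = 0.9654 m. Q_A = (1/0.039)·8.785·0.9654^(2/3)·√0.00041 = 4.455 m³/s.
Channel B: Flow area A = b·y = 7.25 × 5.09 = 36.9 m². Wetted perimeter P = b + 2y = 7.25 + 2×5.09 = 17.43 m. Hydraulic radius R = A/P = 36.9/17.43 = 2.117 m. Q_B = (1/0.039)·36.9·2.117^(2/3)·√0.00041 = 31.59 m³/s.
The larger discharge is 31.59 m³/s and the smaller is 4.455 m³/s; the ratio is 7.09.

7.09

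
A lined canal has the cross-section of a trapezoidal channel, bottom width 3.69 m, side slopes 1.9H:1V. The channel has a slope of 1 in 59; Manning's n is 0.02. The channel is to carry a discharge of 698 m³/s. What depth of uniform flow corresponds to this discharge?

y_n = 4.67 m

Manning's equation rearranged: A R^(2/3) = nQ / (1·√S) = 0.02 × 698 / (√0.01695) = 107.2.
Trying y = 3.2 m: A R^(2/3) = 46.15 — low.
Trying y = 4.67 m: A R^(2/3) = 107.2 — close enough.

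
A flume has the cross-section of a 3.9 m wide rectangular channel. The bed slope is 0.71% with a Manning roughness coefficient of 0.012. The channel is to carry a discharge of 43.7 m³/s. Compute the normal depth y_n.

Manning's equation rearranged: A R^(2/3) = nQ / (1·√S) = 0.012 × 43.7 / (√0.0071) = 6.223.
Trying y = 2.06 m: A R^(2/3) = 8.043 — over.
Trying y = 1.7 m: A R^(2/3) = 6.218 — ≈ 6.223.

y_n = 1.7 m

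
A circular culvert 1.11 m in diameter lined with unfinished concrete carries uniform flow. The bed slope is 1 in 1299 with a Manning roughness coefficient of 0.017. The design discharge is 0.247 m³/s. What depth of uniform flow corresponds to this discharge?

Manning's equation rearranged: A R^(2/3) = nQ / (1·√S) = 0.017 × 0.247 / (√0.0007698) = 0.1513.
At y = 0.375 m: A R^(2/3) = 0.1012 — too small.
At y = 0.466 m: A R^(2/3) = 0.1515 — ≈ 0.1513.

y_n = 0.466 m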